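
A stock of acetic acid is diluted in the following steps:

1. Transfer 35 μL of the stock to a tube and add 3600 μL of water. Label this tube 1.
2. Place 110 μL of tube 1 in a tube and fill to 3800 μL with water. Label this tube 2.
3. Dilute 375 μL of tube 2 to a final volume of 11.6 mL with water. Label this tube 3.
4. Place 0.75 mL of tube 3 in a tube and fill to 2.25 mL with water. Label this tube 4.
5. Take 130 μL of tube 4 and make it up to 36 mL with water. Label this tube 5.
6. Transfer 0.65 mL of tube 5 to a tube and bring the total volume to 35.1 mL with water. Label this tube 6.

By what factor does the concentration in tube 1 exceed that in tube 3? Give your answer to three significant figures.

1.07 × 10^3

Step 1: 35 μL + 3600 μL = 3635 μL total → factor 3635/35 = 103.86
Step 2: 110 μL brought to 3800 μL → factor 3800/110 = 34.545
Step 3: 375 μL brought to 11.6 mL → factor 11600/375 = 30.933
Dilution factor to tube 1 = 103.86; to tube 3 = 1.1098 × 10^5
[tube 1]/[tube 3] = (factor to tube 3)/(factor to tube 1) = 1.1098 × 10^5/103.86 = 1.07 × 10^3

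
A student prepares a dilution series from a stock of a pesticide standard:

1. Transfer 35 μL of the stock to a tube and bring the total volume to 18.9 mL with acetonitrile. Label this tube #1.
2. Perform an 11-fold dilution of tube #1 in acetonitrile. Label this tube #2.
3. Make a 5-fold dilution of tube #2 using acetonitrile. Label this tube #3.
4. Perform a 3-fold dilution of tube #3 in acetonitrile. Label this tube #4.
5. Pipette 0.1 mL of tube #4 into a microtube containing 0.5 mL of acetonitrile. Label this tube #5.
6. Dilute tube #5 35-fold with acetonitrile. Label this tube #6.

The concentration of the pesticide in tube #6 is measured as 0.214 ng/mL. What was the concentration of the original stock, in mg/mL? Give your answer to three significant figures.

Step 1: 35 μL brought to 18.9 mL → factor 18900/35 = 540
Step 2: 11-fold → factor 11
Step 3: 5-fold → factor 5
Step 4: 3-fold → factor 3
Step 5: 0.1 mL + 0.5 mL = 0.6 mL total → factor 0.6/0.1 = 6
Step 6: 35-fold → factor 35
Overall dilution factor = 540 × 11 × 5 × 3 × 6 × 35 = 1.8711 × 10^7
Stock = 0.214 ng/mL × 1.8711 × 10^7 = 4.004 × 10^6 ng/mL = 4.00 mg/mL

4.00 mg/mL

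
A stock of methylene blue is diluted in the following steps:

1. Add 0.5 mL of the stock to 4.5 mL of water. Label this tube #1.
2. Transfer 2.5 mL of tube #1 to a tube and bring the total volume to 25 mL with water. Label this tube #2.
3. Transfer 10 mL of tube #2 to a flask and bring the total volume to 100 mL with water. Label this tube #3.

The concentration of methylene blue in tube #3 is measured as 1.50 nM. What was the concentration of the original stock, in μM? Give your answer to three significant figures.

Step 1: 0.5 mL + 4.5 mL = 5 mL total → factor 5/0.5 = 10
Step 2: 2.5 mL brought to 25 mL → factor 25/2.5 = 10
Step 3: 10 mL brought to 100 mL → factor 100/10 = 10
Overall dilution factor = 10 × 10 × 10 = 1000
Stock = 1.50 nM × 1000 = 1500 nM = 1.50 μM

1.50 μM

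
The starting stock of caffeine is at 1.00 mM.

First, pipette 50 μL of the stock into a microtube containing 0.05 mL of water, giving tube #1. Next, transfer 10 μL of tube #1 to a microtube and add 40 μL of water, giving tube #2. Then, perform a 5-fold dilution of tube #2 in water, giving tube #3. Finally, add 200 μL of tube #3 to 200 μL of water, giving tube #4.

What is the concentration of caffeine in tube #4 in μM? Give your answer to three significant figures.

10.0 μM

Step 1: 50 μL + 0.05 mL = 100 μL total → factor 100/50 = 2
Step 2: 10 μL + 40 μL = 50 μL total → factor 50/10 = 5
Step 3: 5-fold → factor 5
Step 4: 200 μL + 200 μL = 400 μL total → factor 400/200 = 2
Overall dilution factor = 2 × 5 × 5 × 2 = 100
Final = 1.00 mM / 100 = 0.01000 mM = 10.0 μM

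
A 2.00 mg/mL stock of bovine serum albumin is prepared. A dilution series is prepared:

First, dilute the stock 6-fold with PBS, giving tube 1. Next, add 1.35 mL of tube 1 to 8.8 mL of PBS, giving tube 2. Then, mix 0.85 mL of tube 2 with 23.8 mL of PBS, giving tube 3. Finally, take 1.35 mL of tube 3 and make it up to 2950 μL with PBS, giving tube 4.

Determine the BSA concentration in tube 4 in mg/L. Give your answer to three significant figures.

0.700 mg/L

Step 1: 6-fold → factor 6
Step 2: 1.35 mL + 8.8 mL = 10.15 mL total → factor 10.15/1.35 = 7.5185
Step 3: 0.85 mL + 23.8 mL = 24.65 mL total → factor 24.65/0.85 = 29
Step 4: 1.35 mL brought to 2950 μL → factor 2.95/1.35 = 2.1852
Overall dilution factor = 6 × 7.5185 × 29 × 2.1852 = 2858.7
Final = 2.00 mg/mL / 2858.7 = 0.0006996 mg/mL = 0.700 mg/L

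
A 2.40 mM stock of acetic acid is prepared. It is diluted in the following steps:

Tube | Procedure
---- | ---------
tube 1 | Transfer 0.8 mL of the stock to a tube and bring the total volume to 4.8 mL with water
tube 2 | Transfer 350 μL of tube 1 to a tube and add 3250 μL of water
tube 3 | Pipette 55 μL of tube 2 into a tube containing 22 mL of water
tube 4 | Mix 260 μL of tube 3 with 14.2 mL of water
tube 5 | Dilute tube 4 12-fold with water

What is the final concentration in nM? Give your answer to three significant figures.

Step 1: 0.8 mL brought to 4.8 mL → factor 4.8/0.8 = 6
Step 2: 350 μL + 3250 μL = 3600 μL total → factor 3600/350 = 10.286
Step 3: 55 μL + 22 mL = 22055 μL total → factor 22055/55 = 401
Step 4: 260 μL + 14.2 mL = 14460 μL total → factor 14460/260 = 55.615
Step 5: 12-fold → factor 12
Overall dilution factor = 6 × 10.286 × 401 × 55.615 × 12 = 1.6516 × 10^7
Final = 2.40 mM / 1.6516 × 10^7 = 1.453 × 10^-7 mM = 0.145 nM

0.145 nM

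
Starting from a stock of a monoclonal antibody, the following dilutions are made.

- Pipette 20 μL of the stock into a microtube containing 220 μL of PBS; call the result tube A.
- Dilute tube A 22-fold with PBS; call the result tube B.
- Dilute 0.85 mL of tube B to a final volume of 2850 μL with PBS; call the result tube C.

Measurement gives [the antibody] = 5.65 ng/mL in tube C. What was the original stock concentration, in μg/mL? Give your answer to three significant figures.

5.00 μg/mL

Step 1: 20 μL + 220 μL = 240 μL total → factor 240/20 = 12
Step 2: 22-fold → factor 22
Step 3: 0.85 mL brought to 2850 μL → factor 2.85/0.85 = 3.3529
Overall dilution factor = 12 × 22 × 3.3529 = 885.18
Stock = 5.65 ng/mL × 885.18 = 5001 ng/mL = 5.00 μg/mL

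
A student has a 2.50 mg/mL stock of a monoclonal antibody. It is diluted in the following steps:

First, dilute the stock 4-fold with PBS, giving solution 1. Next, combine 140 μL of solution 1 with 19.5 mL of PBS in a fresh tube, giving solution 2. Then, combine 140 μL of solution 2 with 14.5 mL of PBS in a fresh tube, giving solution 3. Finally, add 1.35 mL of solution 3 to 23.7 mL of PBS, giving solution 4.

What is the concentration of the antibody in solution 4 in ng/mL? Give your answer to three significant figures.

Step 1: 4-fold → factor 4
Step 2: 140 μL + 19.5 mL = 19640 μL total → factor 19640/140 = 140.29
Step 3: 140 μL + 14.5 mL = 14640 μL total → factor 14640/140 = 104.57
Step 4: 1.35 mL + 23.7 mL = 25.05 mL total → factor 25.05/1.35 = 18.556
Overall dilution factor = 4 × 140.29 × 104.57 × 18.556 = 1.0888 × 10^6
Final = 2.50 mg/mL / 1.0888 × 10^6 = 2.296 × 10^-6 mg/mL = 2.30 ng/mL

2.30 ng/mL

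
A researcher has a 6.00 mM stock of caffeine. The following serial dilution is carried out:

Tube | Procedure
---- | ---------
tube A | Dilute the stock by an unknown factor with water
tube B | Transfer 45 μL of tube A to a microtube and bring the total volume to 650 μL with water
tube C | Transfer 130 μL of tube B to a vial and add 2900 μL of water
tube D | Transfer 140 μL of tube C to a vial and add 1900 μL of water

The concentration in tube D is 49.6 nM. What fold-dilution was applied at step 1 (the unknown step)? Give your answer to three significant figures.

24.7-fold

Step 1: unknown factor x
Step 2: 45 μL brought to 650 μL → factor 650/45 = 14.444
Step 3: 130 μL + 2900 μL = 3030 μL total → factor 3030/130 = 23.308
Step 4: 140 μL + 1900 μL = 2040 μL total → factor 2040/140 = 14.571
Product of known-step factors = 4905.7
Overall factor = 6.00 mM / (49.6 nM) = 1.2097 × 10^5
x = 1.2097 × 10^5 / 4905.7 = 24.7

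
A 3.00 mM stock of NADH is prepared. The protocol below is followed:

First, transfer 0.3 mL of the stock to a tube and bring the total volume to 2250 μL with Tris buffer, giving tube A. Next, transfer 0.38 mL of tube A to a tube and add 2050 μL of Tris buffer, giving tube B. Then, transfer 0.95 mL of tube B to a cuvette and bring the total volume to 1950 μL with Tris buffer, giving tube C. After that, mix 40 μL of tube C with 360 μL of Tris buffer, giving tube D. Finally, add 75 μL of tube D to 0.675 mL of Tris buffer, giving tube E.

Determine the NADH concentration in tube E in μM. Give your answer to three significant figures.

Step 1: 0.3 mL brought to 2250 μL → factor 2.25/0.3 = 7.5
Step 2: 0.38 mL + 2050 μL = 2.43 mL total → factor 2.43/0.38 = 6.3947
Step 3: 0.95 mL brought to 1950 μL → factor 1.95/0.95 = 2.0526
Step 4: 40 μL + 360 μL = 400 μL total → factor 400/40 = 10
Step 5: 75 μL + 0.675 mL = 750 μL total → factor 750/75 = 10
Overall dilution factor = 7.5 × 6.3947 × 2.0526 × 10 × 10 = 9844.5
Final = 3.00 mM / 9844.5 = 0.0003047 mM = 0.305 μM

0.305 μM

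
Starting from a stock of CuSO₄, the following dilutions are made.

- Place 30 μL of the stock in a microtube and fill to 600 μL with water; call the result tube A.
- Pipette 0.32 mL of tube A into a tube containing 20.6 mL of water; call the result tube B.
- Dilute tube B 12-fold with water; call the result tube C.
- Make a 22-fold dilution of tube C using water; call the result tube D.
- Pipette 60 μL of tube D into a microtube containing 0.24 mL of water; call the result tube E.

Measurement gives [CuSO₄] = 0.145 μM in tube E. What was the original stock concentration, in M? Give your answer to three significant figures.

0.250 M

Step 1: 30 μL brought to 600 μL → factor 600/30 = 20
Step 2: 0.32 mL + 20.6 mL = 20.92 mL total → factor 20.92/0.32 = 65.375
Step 3: 12-fold → factor 12
Step 4: 22-fold → factor 22
Step 5: 60 μL + 0.24 mL = 300 μL total → factor 300/60 = 5
Overall dilution factor = 20 × 65.375 × 12 × 22 × 5 = 1.7259 × 10^6
Stock = 0.145 μM × 1.7259 × 10^6 = 2.503 × 10^5 μM = 0.250 M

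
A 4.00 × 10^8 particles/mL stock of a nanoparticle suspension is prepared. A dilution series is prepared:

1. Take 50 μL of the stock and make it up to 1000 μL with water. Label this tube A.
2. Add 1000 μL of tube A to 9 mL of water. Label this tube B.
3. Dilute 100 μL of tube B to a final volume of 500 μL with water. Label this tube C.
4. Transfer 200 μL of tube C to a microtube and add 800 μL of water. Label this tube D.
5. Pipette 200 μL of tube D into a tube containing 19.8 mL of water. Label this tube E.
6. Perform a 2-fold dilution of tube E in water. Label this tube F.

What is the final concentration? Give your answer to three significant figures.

400 particles/mL

Step 1: 50 μL brought to 1000 μL → factor 1000/50 = 20
Step 2: 1000 μL + 9 mL = 10000 μL total → factor 10000/1000 = 10
Step 3: 100 μL brought to 500 μL → factor 500/100 = 5
Step 4: 200 μL + 800 μL = 1000 μL total → factor 1000/200 = 5
Step 5: 200 μL + 19.8 mL = 20000 μL total → factor 20000/200 = 100
Step 6: 2-fold → factor 2
Overall dilution factor = 20 × 10 × 5 × 5 × 100 × 2 = 1 × 10^6
Final = 4.00 × 10^8 particles/mL / 1 × 10^6 = 400 particles/mL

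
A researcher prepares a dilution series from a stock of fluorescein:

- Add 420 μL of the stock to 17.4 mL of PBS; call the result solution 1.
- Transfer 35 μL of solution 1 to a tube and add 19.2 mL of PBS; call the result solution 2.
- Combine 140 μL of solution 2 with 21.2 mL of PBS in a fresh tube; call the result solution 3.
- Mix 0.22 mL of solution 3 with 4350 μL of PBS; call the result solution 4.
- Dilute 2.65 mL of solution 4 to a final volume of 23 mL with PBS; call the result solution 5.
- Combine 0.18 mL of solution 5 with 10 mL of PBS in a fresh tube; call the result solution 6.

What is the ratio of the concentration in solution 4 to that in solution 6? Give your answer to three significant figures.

491

Step 1: 420 μL + 17.4 mL = 17820 μL total → factor 17820/420 = 42.429
Step 2: 35 μL + 19.2 mL = 19235 μL total → factor 19235/35 = 549.57
Step 3: 140 μL + 21.2 mL = 21340 μL total → factor 21340/140 = 152.43
Step 4: 0.22 mL + 4350 μL = 4.57 mL total → factor 4.57/0.22 = 20.773
Step 5: 2.65 mL brought to 23 mL → factor 23/2.65 = 8.6792
Step 6: 0.18 mL + 10 mL = 10.18 mL total → factor 10.18/0.18 = 56.556
Dilution factor to solution 4 = 7.3832 × 10^7; to solution 6 = 3.6241 × 10^10
[solution 4]/[solution 6] = (factor to solution 6)/(factor to solution 4) = 3.6241 × 10^10/7.3832 × 10^7 = 491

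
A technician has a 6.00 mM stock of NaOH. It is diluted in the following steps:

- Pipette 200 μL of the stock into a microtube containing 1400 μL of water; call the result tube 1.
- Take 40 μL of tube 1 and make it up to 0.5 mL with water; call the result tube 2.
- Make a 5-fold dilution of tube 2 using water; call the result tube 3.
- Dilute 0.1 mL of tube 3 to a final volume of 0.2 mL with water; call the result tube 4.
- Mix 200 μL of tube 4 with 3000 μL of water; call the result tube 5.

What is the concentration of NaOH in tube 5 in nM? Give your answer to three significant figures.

Step 1: 200 μL + 1400 μL = 1600 μL total → factor 1600/200 = 8
Step 2: 40 μL brought to 0.5 mL → factor 500/40 = 12.5
Step 3: 5-fold → factor 5
Step 4: 0.1 mL brought to 0.2 mL → factor 0.2/0.1 = 2
Step 5: 200 μL + 3000 μL = 3200 μL total → factor 3200/200 = 16
Overall dilution factor = 8 × 12.5 × 5 × 2 × 16 = 16000
Final = 6.00 mM / 16000 = 0.0003750 mM = 375 nM

375 nM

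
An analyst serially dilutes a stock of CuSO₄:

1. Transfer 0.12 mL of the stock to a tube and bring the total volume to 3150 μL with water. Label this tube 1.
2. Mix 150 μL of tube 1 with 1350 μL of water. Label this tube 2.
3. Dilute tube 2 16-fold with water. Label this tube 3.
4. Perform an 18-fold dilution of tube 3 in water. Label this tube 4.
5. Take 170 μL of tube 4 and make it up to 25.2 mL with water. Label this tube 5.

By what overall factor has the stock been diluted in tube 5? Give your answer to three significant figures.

Step 1: 0.12 mL brought to 3150 μL → factor 3.15/0.12 = 26.25
Step 2: 150 μL + 1350 μL = 1500 μL total → factor 1500/150 = 10
Step 3: 16-fold → factor 16
Step 4: 18-fold → factor 18
Step 5: 170 μL brought to 25.2 mL → factor 25200/170 = 148.24
Overall dilution factor = 26.25 × 10 × 16 × 18 × 148.24 = 1.1207 × 10^7

1.12 × 10^7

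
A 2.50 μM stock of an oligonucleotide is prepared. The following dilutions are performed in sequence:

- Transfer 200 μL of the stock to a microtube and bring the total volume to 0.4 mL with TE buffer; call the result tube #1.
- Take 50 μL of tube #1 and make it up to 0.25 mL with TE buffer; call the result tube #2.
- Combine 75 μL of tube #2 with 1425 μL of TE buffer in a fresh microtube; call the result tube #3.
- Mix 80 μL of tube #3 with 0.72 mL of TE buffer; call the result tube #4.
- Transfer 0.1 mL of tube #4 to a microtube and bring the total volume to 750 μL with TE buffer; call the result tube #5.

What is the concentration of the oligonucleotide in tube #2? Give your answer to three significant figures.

0.250 μM

Step 1: 200 μL brought to 0.4 mL → factor 400/200 = 2
Step 2: 50 μL brought to 0.25 mL → factor 250/50 = 5
Dilution factor through tube #2 = 2 × 5 = 10
[tube #2] = 2.50 μM / 10 = 0.250 μM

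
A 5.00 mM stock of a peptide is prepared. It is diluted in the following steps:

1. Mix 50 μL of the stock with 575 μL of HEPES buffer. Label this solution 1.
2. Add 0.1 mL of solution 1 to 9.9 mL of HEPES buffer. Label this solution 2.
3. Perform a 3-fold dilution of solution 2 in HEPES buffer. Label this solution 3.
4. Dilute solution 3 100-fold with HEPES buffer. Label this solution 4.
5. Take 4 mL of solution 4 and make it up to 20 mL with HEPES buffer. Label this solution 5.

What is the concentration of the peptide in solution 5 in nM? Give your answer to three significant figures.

Step 1: 50 μL + 575 μL = 625 μL total → factor 625/50 = 12.5
Step 2: 0.1 mL + 9.9 mL = 10 mL total → factor 10/0.1 = 100
Step 3: 3-fold → factor 3
Step 4: 100-fold → factor 100
Step 5: 4 mL brought to 20 mL → factor 20/4 = 5
Overall dilution factor = 12.5 × 100 × 3 × 100 × 5 = 1.875 × 10^6
Final = 5.00 mM / 1.875 × 10^6 = 2.667 × 10^-6 mM = 2.67 nM

2.67 nM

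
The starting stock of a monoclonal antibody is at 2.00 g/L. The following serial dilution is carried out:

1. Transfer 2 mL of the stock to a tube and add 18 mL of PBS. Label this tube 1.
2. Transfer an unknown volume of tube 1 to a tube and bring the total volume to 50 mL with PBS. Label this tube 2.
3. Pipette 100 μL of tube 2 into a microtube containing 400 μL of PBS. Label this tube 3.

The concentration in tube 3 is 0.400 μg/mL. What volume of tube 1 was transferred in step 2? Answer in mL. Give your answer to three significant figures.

0.500 mL

Step 1: 2 mL + 18 mL = 20 mL total → factor 20/2 = 10
Step 2: v brought to 50 mL → factor = 50 mL/v
Step 3: 100 μL + 400 μL = 500 μL total → factor 500/100 = 5
Product of known-step factors = 50
Overall factor = 2.00 g/L / (0.400 μg/mL) = 5000
Step-2 factor = 5000 / 50 = 100
v = 50 mL / 100 = 0.500 mL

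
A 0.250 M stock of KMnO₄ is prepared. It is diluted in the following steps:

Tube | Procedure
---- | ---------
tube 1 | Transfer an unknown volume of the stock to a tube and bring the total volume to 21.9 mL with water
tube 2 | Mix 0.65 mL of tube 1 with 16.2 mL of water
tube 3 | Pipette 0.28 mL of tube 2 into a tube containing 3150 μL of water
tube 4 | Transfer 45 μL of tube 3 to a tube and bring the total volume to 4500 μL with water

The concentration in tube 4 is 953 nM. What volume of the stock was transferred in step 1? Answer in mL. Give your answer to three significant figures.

2.65 mL

Step 1: v brought to 21.9 mL → factor = 21.9 mL/v
Step 2: 0.65 mL + 16.2 mL = 16.85 mL total → factor 16.85/0.65 = 25.923
Step 3: 0.28 mL + 3150 μL = 3.43 mL total → factor 3.43/0.28 = 12.25
Step 4: 45 μL brought to 4500 μL → factor 4500/45 = 100
Product of known-step factors = 31756
Overall factor = 0.250 M / (953 nM) = 2.6233 × 10^5
Step-1 factor = 2.6233 × 10^5 / 31756 = 8.2608
v = 21.9 mL / 8.2608 = 2.65 mL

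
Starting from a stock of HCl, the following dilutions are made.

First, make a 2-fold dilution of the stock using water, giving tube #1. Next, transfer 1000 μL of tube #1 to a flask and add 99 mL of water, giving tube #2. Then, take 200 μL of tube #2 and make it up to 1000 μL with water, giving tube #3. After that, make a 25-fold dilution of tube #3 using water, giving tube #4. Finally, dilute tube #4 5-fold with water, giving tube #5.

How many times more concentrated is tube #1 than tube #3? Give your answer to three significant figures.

500

Step 1: 2-fold → factor 2
Step 2: 1000 μL + 99 mL = 1 × 10^5 μL total → factor 1 × 10^5/1000 = 100
Step 3: 200 μL brought to 1000 μL → factor 1000/200 = 5
Dilution factor to tube #1 = 2; to tube #3 = 1000
[tube #1]/[tube #3] = (factor to tube #3)/(factor to tube #1) = 1000/2 = 500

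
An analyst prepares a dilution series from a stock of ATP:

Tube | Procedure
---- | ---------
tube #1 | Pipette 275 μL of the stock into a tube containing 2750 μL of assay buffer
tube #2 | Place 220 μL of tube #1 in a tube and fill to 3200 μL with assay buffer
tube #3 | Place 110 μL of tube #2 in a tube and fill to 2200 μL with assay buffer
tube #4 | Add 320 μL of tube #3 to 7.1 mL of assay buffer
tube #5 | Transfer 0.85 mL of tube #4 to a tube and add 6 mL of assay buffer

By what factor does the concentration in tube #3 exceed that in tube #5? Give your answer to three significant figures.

187

Step 1: 275 μL + 2750 μL = 3025 μL total → factor 3025/275 = 11
Step 2: 220 μL brought to 3200 μL → factor 3200/220 = 14.545
Step 3: 110 μL brought to 2200 μL → factor 2200/110 = 20
Step 4: 320 μL + 7.1 mL = 7420 μL total → factor 7420/320 = 23.188
Step 5: 0.85 mL + 6 mL = 6.85 mL total → factor 6.85/0.85 = 8.0588
Dilution factor to tube #3 = 3200; to tube #5 = 5.9796 × 10^5
[tube #3]/[tube #5] = (factor to tube #5)/(factor to tube #3) = 5.9796 × 10^5/3200 = 187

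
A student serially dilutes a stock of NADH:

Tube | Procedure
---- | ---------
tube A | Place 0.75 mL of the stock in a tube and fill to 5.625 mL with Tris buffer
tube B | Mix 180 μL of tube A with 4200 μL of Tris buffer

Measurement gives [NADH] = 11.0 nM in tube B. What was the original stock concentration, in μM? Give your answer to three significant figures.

Step 1: 0.75 mL brought to 5.625 mL → factor 5.625/0.75 = 7.5
Step 2: 180 μL + 4200 μL = 4380 μL total → factor 4380/180 = 24.333
Overall dilution factor = 7.5 × 24.333 = 182.5
Stock = 11.0 nM × 182.5 = 2008 nM = 2.01 μM

2.01 μM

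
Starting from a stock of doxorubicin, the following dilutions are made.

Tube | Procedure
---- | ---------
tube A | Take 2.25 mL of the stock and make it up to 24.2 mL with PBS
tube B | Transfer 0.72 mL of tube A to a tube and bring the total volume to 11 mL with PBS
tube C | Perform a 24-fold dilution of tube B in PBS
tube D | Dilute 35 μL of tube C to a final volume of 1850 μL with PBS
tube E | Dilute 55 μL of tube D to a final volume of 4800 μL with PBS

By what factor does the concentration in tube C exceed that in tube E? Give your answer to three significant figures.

4.61 × 10^3

Step 1: 2.25 mL brought to 24.2 mL → factor 24.2/2.25 = 10.756
Step 2: 0.72 mL brought to 11 mL → factor 11/0.72 = 15.278
Step 3: 24-fold → factor 24
Step 4: 35 μL brought to 1850 μL → factor 1850/35 = 52.857
Step 5: 55 μL brought to 4800 μL → factor 4800/55 = 87.273
Dilution factor to tube C = 3943.7; to tube E = 1.8192 × 10^7
[tube C]/[tube E] = (factor to tube E)/(factor to tube C) = 1.8192 × 10^7/3943.7 = 4.61 × 10^3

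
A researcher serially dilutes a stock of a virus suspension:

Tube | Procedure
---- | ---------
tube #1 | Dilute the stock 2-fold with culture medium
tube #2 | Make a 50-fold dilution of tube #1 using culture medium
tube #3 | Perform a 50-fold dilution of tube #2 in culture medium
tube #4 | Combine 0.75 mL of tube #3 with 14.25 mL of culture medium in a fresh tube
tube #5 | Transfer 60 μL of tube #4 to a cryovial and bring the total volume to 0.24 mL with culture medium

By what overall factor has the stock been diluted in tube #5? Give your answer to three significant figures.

4.00 × 10^5

Step 1: 2-fold → factor 2
Step 2: 50-fold → factor 50
Step 3: 50-fold → factor 50
Step 4: 0.75 mL + 14.25 mL = 15 mL total → factor 15/0.75 = 20
Step 5: 60 μL brought to 0.24 mL → factor 240/60 = 4
Overall dilution factor = 2 × 50 × 50 × 20 × 4 = 4 × 10^5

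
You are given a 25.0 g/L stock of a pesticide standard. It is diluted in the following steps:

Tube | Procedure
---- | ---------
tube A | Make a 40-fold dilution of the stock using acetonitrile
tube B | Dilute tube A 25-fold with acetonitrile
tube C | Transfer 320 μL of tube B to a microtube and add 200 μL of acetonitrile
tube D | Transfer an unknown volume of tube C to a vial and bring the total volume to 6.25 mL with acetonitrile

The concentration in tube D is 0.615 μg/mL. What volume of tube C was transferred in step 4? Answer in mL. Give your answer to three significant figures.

0.250 mL

Step 1: 40-fold → factor 40
Step 2: 25-fold → factor 25
Step 3: 320 μL + 200 μL = 520 μL total → factor 520/320 = 1.625
Step 4: v brought to 6.25 mL → factor = 6.25 mL/v
Product of known-step factors = 1625
Overall factor = 25.0 g/L / (0.615 μg/mL) = 40650
Step-4 factor = 40650 / 1625 = 25.016
v = 6.25 mL / 25.016 = 0.250 mL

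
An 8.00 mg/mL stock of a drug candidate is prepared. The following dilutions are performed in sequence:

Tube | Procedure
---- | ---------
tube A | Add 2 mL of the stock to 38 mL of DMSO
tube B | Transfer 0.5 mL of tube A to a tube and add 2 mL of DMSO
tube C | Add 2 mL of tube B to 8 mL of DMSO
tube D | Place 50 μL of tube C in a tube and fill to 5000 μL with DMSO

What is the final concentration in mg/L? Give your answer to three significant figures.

Step 1: 2 mL + 38 mL = 40 mL total → factor 40/2 = 20
Step 2: 0.5 mL + 2 mL = 2.5 mL total → factor 2.5/0.5 = 5
Step 3: 2 mL + 8 mL = 10 mL total → factor 10/2 = 5
Step 4: 50 μL brought to 5000 μL → factor 5000/50 = 100
Overall dilution factor = 20 × 5 × 5 × 100 = 50000
Final = 8.00 mg/mL / 50000 = 0.0001600 mg/mL = 0.160 mg/L

0.160 mg/L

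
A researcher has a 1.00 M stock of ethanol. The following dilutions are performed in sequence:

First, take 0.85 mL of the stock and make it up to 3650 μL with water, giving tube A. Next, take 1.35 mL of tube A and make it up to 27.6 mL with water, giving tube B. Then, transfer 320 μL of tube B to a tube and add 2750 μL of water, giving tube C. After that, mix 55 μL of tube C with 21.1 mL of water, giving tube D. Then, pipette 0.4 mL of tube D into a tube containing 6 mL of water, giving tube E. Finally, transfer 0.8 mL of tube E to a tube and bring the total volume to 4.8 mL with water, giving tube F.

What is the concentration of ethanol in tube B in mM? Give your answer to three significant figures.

Step 1: 0.85 mL brought to 3650 μL → factor 3.65/0.85 = 4.2941
Step 2: 1.35 mL brought to 27.6 mL → factor 27.6/1.35 = 20.444
Dilution factor through tube B = 4.2941 × 20.444 = 87.791
[tube B] = 1.00 M / 87.791 = 0.01139 M = 11.4 mM

11.4 mM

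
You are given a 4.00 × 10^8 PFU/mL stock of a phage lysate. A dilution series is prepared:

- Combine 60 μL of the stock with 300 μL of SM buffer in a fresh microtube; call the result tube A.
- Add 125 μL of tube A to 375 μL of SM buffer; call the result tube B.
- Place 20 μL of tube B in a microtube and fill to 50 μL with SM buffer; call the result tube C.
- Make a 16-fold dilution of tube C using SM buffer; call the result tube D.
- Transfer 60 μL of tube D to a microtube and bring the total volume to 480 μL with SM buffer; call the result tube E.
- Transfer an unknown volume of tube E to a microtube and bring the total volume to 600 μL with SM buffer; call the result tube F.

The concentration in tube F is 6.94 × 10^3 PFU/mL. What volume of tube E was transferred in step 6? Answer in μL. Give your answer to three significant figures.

79.9 μL

Step 1: 60 μL + 300 μL = 360 μL total → factor 360/60 = 6
Step 2: 125 μL + 375 μL = 500 μL total → factor 500/125 = 4
Step 3: 20 μL brought to 50 μL → factor 50/20 = 2.5
Step 4: 16-fold → factor 16
Step 5: 60 μL brought to 480 μL → factor 480/60 = 8
Step 6: v brought to 600 μL → factor = 600 μL/v
Product of known-step factors = 7680
Overall factor = 4.00 × 10^8 PFU/mL / (6.94 × 10^3 PFU/mL) = 57637
Step-6 factor = 57637 / 7680 = 7.5048
v = 600 μL / 7.5048 = 79.9 μL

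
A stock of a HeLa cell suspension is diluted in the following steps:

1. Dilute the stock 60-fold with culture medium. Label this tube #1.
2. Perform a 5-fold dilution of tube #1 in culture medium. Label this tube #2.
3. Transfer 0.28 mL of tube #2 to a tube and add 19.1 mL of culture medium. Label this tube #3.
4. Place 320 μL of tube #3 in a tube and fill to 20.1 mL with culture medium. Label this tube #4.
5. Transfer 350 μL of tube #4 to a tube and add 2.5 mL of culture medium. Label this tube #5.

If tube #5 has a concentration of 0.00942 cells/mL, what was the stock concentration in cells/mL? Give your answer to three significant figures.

Step 1: 60-fold → factor 60
Step 2: 5-fold → factor 5
Step 3: 0.28 mL + 19.1 mL = 19.38 mL total → factor 19.38/0.28 = 69.214
Step 4: 320 μL brought to 20.1 mL → factor 20100/320 = 62.812
Step 5: 350 μL + 2.5 mL = 2850 μL total → factor 2850/350 = 8.1429
Overall dilution factor = 60 × 5 × 69.214 × 62.812 × 8.1429 = 1.062 × 10^7
Stock = 0.00942 cells/mL × 1.062 × 10^7 = 1.00 × 10^5 cells/mL

1.00 × 10^5 cells/mL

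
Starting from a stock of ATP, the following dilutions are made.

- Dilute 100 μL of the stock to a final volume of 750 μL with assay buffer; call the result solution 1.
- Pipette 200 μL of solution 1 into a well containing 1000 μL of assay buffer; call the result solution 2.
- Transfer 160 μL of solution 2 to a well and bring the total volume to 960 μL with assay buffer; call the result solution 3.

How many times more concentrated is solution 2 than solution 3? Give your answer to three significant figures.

Step 1: 100 μL brought to 750 μL → factor 750/100 = 7.5
Step 2: 200 μL + 1000 μL = 1200 μL total → factor 1200/200 = 6
Step 3: 160 μL brought to 960 μL → factor 960/160 = 6
Dilution factor to solution 2 = 45; to solution 3 = 270
[solution 2]/[solution 3] = (factor to solution 3)/(factor to solution 2) = 270/45 = 6.00

6.00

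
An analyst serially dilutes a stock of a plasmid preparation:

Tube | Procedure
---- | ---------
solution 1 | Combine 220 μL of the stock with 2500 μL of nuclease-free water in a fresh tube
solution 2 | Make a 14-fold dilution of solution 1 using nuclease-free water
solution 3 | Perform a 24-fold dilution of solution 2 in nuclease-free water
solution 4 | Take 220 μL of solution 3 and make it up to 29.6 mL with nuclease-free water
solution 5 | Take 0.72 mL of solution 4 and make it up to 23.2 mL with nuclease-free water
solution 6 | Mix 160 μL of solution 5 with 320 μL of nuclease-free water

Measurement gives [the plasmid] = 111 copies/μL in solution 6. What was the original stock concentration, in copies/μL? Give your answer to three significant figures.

Step 1: 220 μL + 2500 μL = 2720 μL total → factor 2720/220 = 12.364
Step 2: 14-fold → factor 14
Step 3: 24-fold → factor 24
Step 4: 220 μL brought to 29.6 mL → factor 29600/220 = 134.55
Step 5: 0.72 mL brought to 23.2 mL → factor 23.2/0.72 = 32.222
Step 6: 160 μL + 320 μL = 480 μL total → factor 480/160 = 3
Overall dilution factor = 12.364 × 14 × 24 × 134.55 × 32.222 × 3 = 5.403 × 10^7
Stock = 111 copies/μL × 5.403 × 10^7 = 6.00 × 10^9 copies/μL

6.00 × 10^9 copies/μL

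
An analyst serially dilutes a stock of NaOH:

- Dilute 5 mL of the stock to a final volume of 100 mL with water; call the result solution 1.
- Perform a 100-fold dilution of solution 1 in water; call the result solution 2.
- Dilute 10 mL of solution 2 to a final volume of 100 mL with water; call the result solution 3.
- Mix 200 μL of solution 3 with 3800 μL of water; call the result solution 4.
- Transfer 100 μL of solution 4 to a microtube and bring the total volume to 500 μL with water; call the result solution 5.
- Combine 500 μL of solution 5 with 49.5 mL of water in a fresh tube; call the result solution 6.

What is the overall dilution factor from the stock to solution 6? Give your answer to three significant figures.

2.00 × 10^8

Step 1: 5 mL brought to 100 mL → factor 100/5 = 20
Step 2: 100-fold → factor 100
Step 3: 10 mL brought to 100 mL → factor 100/10 = 10
Step 4: 200 μL + 3800 μL = 4000 μL total → factor 4000/200 = 20
Step 5: 100 μL brought to 500 μL → factor 500/100 = 5
Step 6: 500 μL + 49.5 mL = 50000 μL total → factor 50000/500 = 100
Overall dilution factor = 20 × 100 × 10 × 20 × 5 × 100 = 2 × 10^8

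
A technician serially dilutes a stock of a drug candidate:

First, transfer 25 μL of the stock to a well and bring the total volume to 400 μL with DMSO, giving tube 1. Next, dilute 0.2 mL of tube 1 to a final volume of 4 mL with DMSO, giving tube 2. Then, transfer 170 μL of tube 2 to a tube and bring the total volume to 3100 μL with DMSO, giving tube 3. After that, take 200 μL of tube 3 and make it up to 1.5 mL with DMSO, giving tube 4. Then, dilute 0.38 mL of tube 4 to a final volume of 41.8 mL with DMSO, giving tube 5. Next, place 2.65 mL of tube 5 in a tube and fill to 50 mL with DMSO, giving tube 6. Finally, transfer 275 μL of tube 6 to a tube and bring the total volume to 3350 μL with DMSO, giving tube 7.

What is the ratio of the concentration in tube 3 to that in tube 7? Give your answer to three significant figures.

Step 1: 25 μL brought to 400 μL → factor 400/25 = 16
Step 2: 0.2 mL brought to 4 mL → factor 4/0.2 = 20
Step 3: 170 μL brought to 3100 μL → factor 3100/170 = 18.235
Step 4: 200 μL brought to 1.5 mL → factor 1500/200 = 7.5
Step 5: 0.38 mL brought to 41.8 mL → factor 41.8/0.38 = 110
Step 6: 2.65 mL brought to 50 mL → factor 50/2.65 = 18.868
Step 7: 275 μL brought to 3350 μL → factor 3350/275 = 12.182
Dilution factor to tube 3 = 5835.3; to tube 7 = 1.1065 × 10^9
[tube 3]/[tube 7] = (factor to tube 7)/(factor to tube 3) = 1.1065 × 10^9/5835.3 = 1.90 × 10^5

1.90 × 10^5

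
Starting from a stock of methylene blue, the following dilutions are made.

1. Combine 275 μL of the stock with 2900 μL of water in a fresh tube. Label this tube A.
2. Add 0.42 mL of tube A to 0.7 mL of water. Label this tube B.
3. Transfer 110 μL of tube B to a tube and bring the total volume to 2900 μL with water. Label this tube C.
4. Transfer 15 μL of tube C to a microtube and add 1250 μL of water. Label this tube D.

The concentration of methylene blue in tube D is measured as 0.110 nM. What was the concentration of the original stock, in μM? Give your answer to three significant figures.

7.53 μM

Step 1: 275 μL + 2900 μL = 3175 μL total → factor 3175/275 = 11.545
Step 2: 0.42 mL + 0.7 mL = 1.12 mL total → factor 1.12/0.42 = 2.6667
Step 3: 110 μL brought to 2900 μL → factor 2900/110 = 26.364
Step 4: 15 μL + 1250 μL = 1265 μL total → factor 1265/15 = 84.333
Overall dilution factor = 11.545 × 2.6667 × 26.364 × 84.333 = 68452
Stock = 0.110 nM × 68452 = 7530 nM = 7.53 μM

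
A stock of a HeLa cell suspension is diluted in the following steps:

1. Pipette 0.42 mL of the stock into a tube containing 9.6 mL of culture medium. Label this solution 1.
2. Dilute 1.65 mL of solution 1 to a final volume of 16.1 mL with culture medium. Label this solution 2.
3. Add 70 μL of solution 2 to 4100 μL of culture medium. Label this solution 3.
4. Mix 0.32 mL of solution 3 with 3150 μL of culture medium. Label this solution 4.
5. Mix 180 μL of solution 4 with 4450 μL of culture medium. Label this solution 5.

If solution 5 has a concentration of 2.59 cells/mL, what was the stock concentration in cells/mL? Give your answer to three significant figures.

Step 1: 0.42 mL + 9.6 mL = 10.02 mL total → factor 10.02/0.42 = 23.857
Step 2: 1.65 mL brought to 16.1 mL → factor 16.1/1.65 = 9.7576
Step 3: 70 μL + 4100 μL = 4170 μL total → factor 4170/70 = 59.571
Step 4: 0.32 mL + 3150 μL = 3.47 mL total → factor 3.47/0.32 = 10.844
Step 5: 180 μL + 4450 μL = 4630 μL total → factor 4630/180 = 25.722
Overall dilution factor = 23.857 × 9.7576 × 59.571 × 10.844 × 25.722 = 3.868 × 10^6
Stock = 2.59 cells/mL × 3.868 × 10^6 = 1.00 × 10^7 cells/mL

1.00 × 10^7 cells/mL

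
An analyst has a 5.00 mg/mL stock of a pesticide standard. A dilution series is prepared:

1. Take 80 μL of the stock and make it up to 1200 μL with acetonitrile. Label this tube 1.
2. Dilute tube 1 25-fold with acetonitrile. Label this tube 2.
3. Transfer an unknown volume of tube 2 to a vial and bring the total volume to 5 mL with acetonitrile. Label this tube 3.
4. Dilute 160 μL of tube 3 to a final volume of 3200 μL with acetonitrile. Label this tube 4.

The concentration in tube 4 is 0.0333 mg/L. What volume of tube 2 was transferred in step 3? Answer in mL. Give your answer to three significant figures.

0.250 mL

Step 1: 80 μL brought to 1200 μL → factor 1200/80 = 15
Step 2: 25-fold → factor 25
Step 3: v brought to 5 mL → factor = 5 mL/v
Step 4: 160 μL brought to 3200 μL → factor 3200/160 = 20
Product of known-step factors = 7500
Overall factor = 5.00 mg/mL / (0.0333 mg/L) = 1.5015 × 10^5
Step-3 factor = 1.5015 × 10^5 / 7500 = 20.02
v = 5 mL / 20.02 = 0.250 mL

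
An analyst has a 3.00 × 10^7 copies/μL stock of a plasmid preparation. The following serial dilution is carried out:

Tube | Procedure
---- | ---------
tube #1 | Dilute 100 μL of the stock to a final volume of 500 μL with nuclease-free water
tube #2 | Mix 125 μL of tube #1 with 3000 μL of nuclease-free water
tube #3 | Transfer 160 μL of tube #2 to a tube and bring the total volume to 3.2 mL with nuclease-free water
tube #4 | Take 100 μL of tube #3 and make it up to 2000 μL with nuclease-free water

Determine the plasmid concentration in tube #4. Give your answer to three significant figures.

Step 1: 100 μL brought to 500 μL → factor 500/100 = 5
Step 2: 125 μL + 3000 μL = 3125 μL total → factor 3125/125 = 25
Step 3: 160 μL brought to 3.2 mL → factor 3200/160 = 20
Step 4: 100 μL brought to 2000 μL → factor 2000/100 = 20
Overall dilution factor = 5 × 25 × 20 × 20 = 50000
Final = 3.00 × 10^7 copies/μL / 50000 = 600 copies/μL

600 copies/μL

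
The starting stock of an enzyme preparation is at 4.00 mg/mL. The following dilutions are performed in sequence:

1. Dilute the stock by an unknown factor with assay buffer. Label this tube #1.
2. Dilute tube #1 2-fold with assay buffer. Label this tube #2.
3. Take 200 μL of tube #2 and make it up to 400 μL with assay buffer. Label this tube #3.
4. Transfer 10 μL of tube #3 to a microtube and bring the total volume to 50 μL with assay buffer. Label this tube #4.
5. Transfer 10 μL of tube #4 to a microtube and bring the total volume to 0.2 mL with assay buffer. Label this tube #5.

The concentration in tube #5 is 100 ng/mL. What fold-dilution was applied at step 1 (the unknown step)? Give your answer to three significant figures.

100-fold

Step 1: unknown factor x
Step 2: 2-fold → factor 2
Step 3: 200 μL brought to 400 μL → factor 400/200 = 2
Step 4: 10 μL brought to 50 μL → factor 50/10 = 5
Step 5: 10 μL brought to 0.2 mL → factor 200/10 = 20
Product of known-step factors = 400
Overall factor = 4.00 mg/mL / (100 ng/mL) = 40000
x = 40000 / 400 = 100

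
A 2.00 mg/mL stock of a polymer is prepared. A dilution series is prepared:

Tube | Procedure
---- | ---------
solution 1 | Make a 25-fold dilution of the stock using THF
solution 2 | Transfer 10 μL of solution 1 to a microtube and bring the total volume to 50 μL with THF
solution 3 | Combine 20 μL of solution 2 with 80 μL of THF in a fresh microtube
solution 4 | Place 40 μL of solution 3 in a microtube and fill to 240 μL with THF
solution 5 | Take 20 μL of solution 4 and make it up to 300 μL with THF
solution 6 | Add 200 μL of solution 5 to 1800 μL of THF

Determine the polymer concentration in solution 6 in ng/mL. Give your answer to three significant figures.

Step 1: 25-fold → factor 25
Step 2: 10 μL brought to 50 μL → factor 50/10 = 5
Step 3: 20 μL + 80 μL = 100 μL total → factor 100/20 = 5
Step 4: 40 μL brought to 240 μL → factor 240/40 = 6
Step 5: 20 μL brought to 300 μL → factor 300/20 = 15
Step 6: 200 μL + 1800 μL = 2000 μL total → factor 2000/200 = 10
Overall dilution factor = 25 × 5 × 5 × 6 × 15 × 10 = 5.625 × 10^5
Final = 2.00 mg/mL / 5.625 × 10^5 = 3.556 × 10^-6 mg/mL = 3.56 ng/mL

3.56 ng/mL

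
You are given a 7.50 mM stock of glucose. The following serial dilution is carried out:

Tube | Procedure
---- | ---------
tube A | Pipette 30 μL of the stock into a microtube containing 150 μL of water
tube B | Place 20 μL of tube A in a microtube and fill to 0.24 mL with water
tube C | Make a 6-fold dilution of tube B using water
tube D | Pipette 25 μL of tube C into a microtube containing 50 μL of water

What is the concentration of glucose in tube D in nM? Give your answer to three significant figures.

Step 1: 30 μL + 150 μL = 180 μL total → factor 180/30 = 6
Step 2: 20 μL brought to 0.24 mL → factor 240/20 = 12
Step 3: 6-fold → factor 6
Step 4: 25 μL + 50 μL = 75 μL total → factor 75/25 = 3
Overall dilution factor = 6 × 12 × 6 × 3 = 1296
Final = 7.50 mM / 1296 = 0.005787 mM = 5.79 × 10^3 nM

5.79 × 10^3 nM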